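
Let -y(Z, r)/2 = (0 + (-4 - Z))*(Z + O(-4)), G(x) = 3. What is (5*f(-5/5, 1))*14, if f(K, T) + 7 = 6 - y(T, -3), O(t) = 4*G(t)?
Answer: -9170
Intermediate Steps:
O(t) = 12 (O(t) = 4*3 = 12)
y(Z, r) = -2*(-4 - Z)*(12 + Z) (y(Z, r) = -2*(0 + (-4 - Z))*(Z + 12) = -2*(-4 - Z)*(12 + Z))
f(K, T) = -97 - 32*T - 2*T**2 (f(K, T) = -7 + (6 - (96 + 2*T**2 + 32*T)) = -7 + (6 + (-96 - 32*T - 2*T**2)) = -7 + (-90 - 32*T - 2*T**2) = -97 - 32*T - 2*T**2)
(5*f(-5/5, 1))*14 = (5*(-97 - 32*1 - 2*1**2))*14 = (5*(-97 - 32 - 2*1))*14 = (5*(-97 - 32 - 2))*14 = (5*(-131))*14 = -655*14 = -9170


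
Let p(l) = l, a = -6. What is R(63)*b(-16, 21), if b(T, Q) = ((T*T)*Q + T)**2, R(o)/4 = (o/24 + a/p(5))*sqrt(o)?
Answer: 491276160*sqrt(7) ≈ 1.2998e+9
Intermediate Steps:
R(o) = 4*sqrt(o)*(-6/5 + o/24) (R(o) = 4*((o/24 - 6/5)*sqrt(o)) = 4*((-6/5 + o/24)*sqrt(o)) = 4*(sqrt(o)*(-6/5 + o/24)) = 4*sqrt(o)*(-6/5 + o/24))
b(T, Q) = (T + Q*T**2)**2 (b(T, Q) = (T**2*Q + T)**2 = (Q*T**2 + T)**2 = (T + Q*T**2)**2)
R(63)*b(-16, 21) = (sqrt(63)*(-144 + 5*63)/30)*((-16)**2*(1 + 21*(-16))**2) = ((3*sqrt(7))*(-144 + 315)/30)*(256*(1 - 336)**2) = ((1/30)*(3*sqrt(7))*171)*(256*(-335)**2) = (171*sqrt(7)/10)*(256*112225) = (171*sqrt(7)/10)*28729600 = 491276160*sqrt(7)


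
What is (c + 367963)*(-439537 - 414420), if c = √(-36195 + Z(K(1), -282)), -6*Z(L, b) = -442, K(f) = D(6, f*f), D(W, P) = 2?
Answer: -314224579591 - 1707914*I*√81273/3 ≈ -3.1422e+11 - 1.623e+8*I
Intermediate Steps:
K(f) = 2
Z(L, b) = 221/3 (Z(L, b) = -⅙*(-442) = 221/3)
c = 2*I*√81273/3 (c = √(-36195 + 221/3) = √(-108364/3) = 2*I*√81273/3 ≈ 190.06*I)
(c + 367963)*(-439537 - 414420) = (2*I*√81273/3 + 367963)*(-439537 - 414420) = (367963 + 2*I*√81273/3)*(-853957) = -314224579591 - 1707914*I*√81273/3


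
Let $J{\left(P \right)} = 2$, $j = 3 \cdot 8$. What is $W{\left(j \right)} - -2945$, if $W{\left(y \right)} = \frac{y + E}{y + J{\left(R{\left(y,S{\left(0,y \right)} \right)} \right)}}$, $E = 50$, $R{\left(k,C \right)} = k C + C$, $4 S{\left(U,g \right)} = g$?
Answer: $\frac{38322}{13} \approx 2947.8$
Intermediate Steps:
$j = 24$
$S{\left(U,g \right)} = \frac{g}{4}$
$R{\left(k,C \right)} = C + C k$ ($R{\left(k,C \right)} = C k + C = C + C k$)
$W{\left(y \right)} = \frac{50 + y}{2 + y}$ ($W{\left(y \right)} = \frac{y + 50}{y + 2} = \frac{50 + y}{2 + y}$)
$W{\left(j \right)} - -2945 = \frac{50 + 24}{2 + 24} - -2945 = \frac{1}{26} \cdot 74 + 2945 = \frac{37}{13} + 2945 = \frac{38322}{13}$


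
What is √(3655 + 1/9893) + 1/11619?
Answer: 1/11619 + 2*√89430038997/9893 ≈ 60.457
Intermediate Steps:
√(3655 + 1/9893) + 1/11619 = √(36158916/9893) + 1/11619 = 2*√89430038997/9893 + 1/11619 = 1/11619 + 2*√89430038997/9893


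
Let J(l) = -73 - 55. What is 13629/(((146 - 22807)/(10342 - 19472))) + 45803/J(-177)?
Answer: 14889452777/2900608 ≈ 5133.2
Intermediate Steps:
J(l) = -128
13629/(((146 - 22807)/(10342 - 19472))) + 45803/J(-177) = 13629/(((146 - 22807)/(10342 - 19472))) + 45803/(-128) = 13629/((-22661/(-9130))) + 45803*(-1/128) = 13629/((-22661*(-1/9130))) - 45803/128 = 13629/(22661/9130) - 45803/128 = 13629*(9130/22661) - 45803/128 = 124432770/22661 - 45803/128 = 14889452777/2900608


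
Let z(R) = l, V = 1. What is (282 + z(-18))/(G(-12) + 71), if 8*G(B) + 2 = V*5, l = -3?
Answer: 2232/571 ≈ 3.9089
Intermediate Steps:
z(R) = -3
G(B) = 3/8 (G(B) = -¼ + (1*5)/8 = -¼ + (⅛)*5 = -¼ + 5/8 = 3/8)
(282 + z(-18))/(G(-12) + 71) = (282 - 3)/(3/8 + 71) = 279/(571/8) = 279*(8/571) = 2232/571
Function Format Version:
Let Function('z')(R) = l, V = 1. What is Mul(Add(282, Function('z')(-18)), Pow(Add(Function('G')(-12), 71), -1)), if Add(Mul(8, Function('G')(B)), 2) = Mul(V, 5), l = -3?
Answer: Rational(2232, 571) ≈ 3.9089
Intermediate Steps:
Function('z')(R) = -3
Function('G')(B) = Rational(3, 8) (Function('G')(B) = Add(Rational(-1, 4), Mul(Rational(1, 8), Mul(1, 5))) = Add(Rational(-1, 4), Mul(Rational(1, 8), 5)) = Add(Rational(-1, 4), Rational(5, 8)) = Rational(3, 8))
Mul(Add(282, Function('z')(-18)), Pow(Add(Function('G')(-12), 71), -1)) = Mul(Add(282, -3), Pow(Add(Rational(3, 8), 71), -1)) = Mul(279, Pow(Rational(571, 8), -1)) = Mul(279, Rational(8, 571)) = Rational(2232, 571)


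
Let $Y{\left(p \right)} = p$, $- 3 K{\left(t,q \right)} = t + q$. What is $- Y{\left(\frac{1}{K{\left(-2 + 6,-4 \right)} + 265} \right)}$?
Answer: $- \frac{1}{265} \approx -0.0037736$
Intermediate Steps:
$K{\left(t,q \right)} = - \frac{q}{3} - \frac{t}{3}$ ($K{\left(t,q \right)} = - \frac{t + q}{3} = - \frac{q + t}{3} = - \frac{q}{3} - \frac{t}{3}$)
$- Y{\left(\frac{1}{K{\left(-2 + 6,-4 \right)} + 265} \right)} = - \frac{1}{\left(\left(- \frac{1}{3}\right) \left(-4\right) - \frac{-2 + 6}{3}\right) + 265} = - \frac{1}{\left(\frac{4}{3} - \frac{4}{3}\right) + 265} = - \frac{1}{0 + 265} = - \frac{1}{265}$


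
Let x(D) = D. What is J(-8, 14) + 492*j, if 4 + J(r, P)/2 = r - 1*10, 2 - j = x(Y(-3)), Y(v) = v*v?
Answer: -3488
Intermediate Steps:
Y(v) = v²
j = -7 (j = 2 - 1*(-3)² = 2 - 1*9 = 2 - 9 = -7)
J(r, P) = -28 + 2*r (J(r, P) = -8 + 2*(r - 1*10) = -8 + 2*(r - 10) = -8 + 2*(-10 + r) = -8 + (-20 + 2*r) = -28 + 2*r)
J(-8, 14) + 492*j = (-28 + 2*(-8)) + 492*(-7) = (-28 - 16) - 3444 = -44 - 3444 = -3488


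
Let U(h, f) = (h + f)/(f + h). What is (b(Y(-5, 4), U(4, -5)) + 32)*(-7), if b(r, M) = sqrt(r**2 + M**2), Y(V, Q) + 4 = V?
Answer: -224 - 7*sqrt(82) ≈ -287.39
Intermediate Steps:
Y(V, Q) = -4 + V
U(h, f) = 1 (U(h, f) = (f + h)/(f + h) = 1)
b(r, M) = sqrt(M**2 + r**2)
(b(Y(-5, 4), U(4, -5)) + 32)*(-7) = (sqrt(1**2 + (-4 - 5)**2) + 32)*(-7) = (sqrt(1 + (-9)**2) + 32)*(-7) = (sqrt(1 + 81) + 32)*(-7) = (sqrt(82) + 32)*(-7) = (32 + sqrt(82))*(-7) = -224 - 7*sqrt(82)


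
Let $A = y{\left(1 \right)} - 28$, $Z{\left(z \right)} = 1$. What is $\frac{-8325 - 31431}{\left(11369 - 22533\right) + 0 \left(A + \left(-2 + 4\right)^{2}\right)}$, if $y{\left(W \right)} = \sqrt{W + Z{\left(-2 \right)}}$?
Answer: $\frac{9939}{2791} \approx 3.5611$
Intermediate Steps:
$y{\left(W \right)} = \sqrt{1 + W}$ ($y{\left(W \right)} = \sqrt{W + 1} = \sqrt{1 + W}$)
$A = -28 + \sqrt{2}$ ($A = \sqrt{1 + 1} - 28 = \sqrt{2} - 28 = -28 + \sqrt{2} \approx -26.586$)
$\frac{-8325 - 31431}{\left(11369 - 22533\right) + 0 \left(A + \left(-2 + 4\right)^{2}\right)} = \frac{-8325 - 31431}{\left(11369 - 22533\right) + 0 \left(\left(-28 + \sqrt{2}\right) + \left(-2 + 4\right)^{2}\right)} = - \frac{39756}{\left(11369 - 22533\right) + 0 \left(\left(-28 + \sqrt{2}\right) + 2^{2}\right)} = - \frac{39756}{-11164 + 0 \left(\left(-28 + \sqrt{2}\right) + 4\right)} = - \frac{39756}{-11164 + 0 \left(-24 + \sqrt{2}\right)} = - \frac{39756}{-11164 + 0} = - \frac{39756}{-11164} = \left(-39756\right) \left(- \frac{1}{11164}\right) = \frac{9939}{2791}$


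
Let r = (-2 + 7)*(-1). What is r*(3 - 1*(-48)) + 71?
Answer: -184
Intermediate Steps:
r = -5 (r = 5*(-1) = -5)
r*(3 - 1*(-48)) + 71 = -5*(3 - 1*(-48)) + 71 = -5*(3 + 48) + 71 = -5*51 + 71 = -255 + 71 = -184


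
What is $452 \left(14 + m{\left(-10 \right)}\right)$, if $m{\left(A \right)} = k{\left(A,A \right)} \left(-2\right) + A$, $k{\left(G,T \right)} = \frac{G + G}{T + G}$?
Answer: $904$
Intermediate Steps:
$k{\left(G,T \right)} = \frac{2 G}{G + T}$
$m{\left(A \right)} = -2 + A$ ($m{\left(A \right)} = \frac{2 A}{A + A} \left(-2\right) + A = \frac{2 A}{2 A} \left(-2\right) + A = 2 A \frac{1}{2 A} \left(-2\right) + A = 1 \left(-2\right) + A = -2 + A$)
$452 \left(14 + m{\left(-10 \right)}\right) = 452 \left(14 - 12\right) = 452 \cdot 2 = 904$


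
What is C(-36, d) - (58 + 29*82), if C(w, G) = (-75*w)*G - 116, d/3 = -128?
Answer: -1039352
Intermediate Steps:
d = -384 (d = 3*(-128) = -384)
C(w, G) = -116 - 75*G*w (C(w, G) = -75*G*w - 116 = -116 - 75*G*w)
C(-36, d) - (58 + 29*82) = (-116 - 75*(-384)*(-36)) - (58 + 29*82) = (-116 - 1036800) - (58 + 2378) = -1036916 - 1*2436 = -1036916 - 2436 = -1039352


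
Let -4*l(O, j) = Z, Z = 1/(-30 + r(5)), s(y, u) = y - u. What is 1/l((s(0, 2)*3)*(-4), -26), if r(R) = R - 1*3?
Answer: 112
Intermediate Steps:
r(R) = -3 + R (r(R) = R - 3 = -3 + R)
Z = -1/28 (Z = 1/(-30 + (-3 + 5)) = 1/(-30 + 2) = 1/(-28) = -1/28 ≈ -0.035714)
l(O, j) = 1/112 (l(O, j) = -¼*(-1/28) = 1/112)
1/l((s(0, 2)*3)*(-4), -26) = 1/(1/112) = 112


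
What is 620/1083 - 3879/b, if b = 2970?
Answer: -87391/119130 ≈ -0.73358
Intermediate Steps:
620/1083 - 3879/b = 620/1083 - 3879/2970 = 620*(1/1083) - 3879*1/2970 = 620/1083 - 431/330 = -87391/119130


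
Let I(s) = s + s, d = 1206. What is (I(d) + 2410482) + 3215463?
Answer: 5628357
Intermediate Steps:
I(s) = 2*s
(I(d) + 2410482) + 3215463 = (2*1206 + 2410482) + 3215463 = (2412 + 2410482) + 3215463 = 2412894 + 3215463 = 5628357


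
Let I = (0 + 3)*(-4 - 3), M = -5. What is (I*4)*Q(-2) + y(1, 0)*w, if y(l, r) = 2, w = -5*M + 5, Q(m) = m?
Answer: 228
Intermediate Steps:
I = -21 (I = 3*(-7) = -21)
w = 30 (w = -5*(-5) + 5 = 25 + 5 = 30)
(I*4)*Q(-2) + y(1, 0)*w = -21*4*(-2) + 2*30 = -84*(-2) + 60 = 168 + 60 = 228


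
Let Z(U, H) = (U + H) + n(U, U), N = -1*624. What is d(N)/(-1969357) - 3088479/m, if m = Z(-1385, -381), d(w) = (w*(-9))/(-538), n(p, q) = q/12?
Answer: 1510286286282300/920024964157 ≈ 1641.6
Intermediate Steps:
N = -624
n(p, q) = q/12 (n(p, q) = q*(1/12) = q/12)
d(w) = 9*w/538 (d(w) = -9*w*(-1/538) = 9*w/538)
Z(U, H) = H + 13*U/12 (Z(U, H) = (U + H) + U/12 = (H + U) + U/12 = H + 13*U/12)
m = -22577/12 (m = -381 + (13/12)*(-1385) = -381 - 18005/12 = -22577/12 ≈ -1881.4)
d(N)/(-1969357) - 3088479/m = ((9/538)*(-624))/(-1969357) - 3088479/(-22577/12) = -2808/269*(-1/1969357) - 3088479*(-12/22577) = 216/40750541 + 37061748/22577 = 1510286286282300/920024964157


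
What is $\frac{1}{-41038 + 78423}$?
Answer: $\frac{1}{37385} \approx 2.6749 \cdot 10^{-5}$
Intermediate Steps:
$\frac{1}{-41038 + 78423} = \frac{1}{37385}$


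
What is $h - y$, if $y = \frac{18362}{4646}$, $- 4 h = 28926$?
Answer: $- \frac{33615911}{4646} \approx -7235.5$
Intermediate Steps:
$h = - \frac{14463}{2}$ ($h = \left(- \frac{1}{4}\right) 28926 = - \frac{14463}{2} \approx -7231.5$)
$y = \frac{9181}{2323}$ ($y = 18362 \cdot \frac{1}{4646} = \frac{9181}{2323} \approx 3.9522$)
$h - y = - \frac{14463}{2} - \frac{9181}{2323} = - \frac{33615911}{4646}$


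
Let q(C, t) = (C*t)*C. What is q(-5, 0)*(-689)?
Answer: 0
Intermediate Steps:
q(C, t) = t*C²
q(-5, 0)*(-689) = (0*(-5)²)*(-689) = (0*25)*(-689) = 0*(-689) = 0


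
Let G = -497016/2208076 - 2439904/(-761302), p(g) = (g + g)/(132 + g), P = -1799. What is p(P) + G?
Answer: 138446893836480/26944693549471 ≈ 5.1382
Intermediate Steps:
p(g) = 2*g/(132 + g) (p(g) = (2*g)/(132 + g) = 2*g/(132 + g))
G = 48164559518/16163583413 (G = -497016*1/2208076 - 2439904*(-1/761302) = -9558/42463 + 1219952/380651 = 48164559518/16163583413 ≈ 2.9798)
p(P) + G = 2*(-1799)/(132 - 1799) + 48164559518/16163583413 = 2*(-1799)/(-1667) + 48164559518/16163583413 = 2*(-1799)*(-1/1667) + 48164559518/16163583413 = 3598/1667 + 48164559518/16163583413 = 138446893836480/26944693549471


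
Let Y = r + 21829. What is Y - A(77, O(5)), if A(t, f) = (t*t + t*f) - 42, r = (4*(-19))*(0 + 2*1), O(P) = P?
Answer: 15405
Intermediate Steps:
r = -152 (r = -76*(0 + 2) = -76*2 = -152)
A(t, f) = -42 + t**2 + f*t (A(t, f) = (t**2 + f*t) - 42 = -42 + t**2 + f*t)
Y = 21677 (Y = -152 + 21829 = 21677)
Y - A(77, O(5)) = 21677 - (-42 + 77**2 + 5*77) = 21677 - (-42 + 5929 + 385) = 21677 - 1*6272 = 21677 - 6272 = 15405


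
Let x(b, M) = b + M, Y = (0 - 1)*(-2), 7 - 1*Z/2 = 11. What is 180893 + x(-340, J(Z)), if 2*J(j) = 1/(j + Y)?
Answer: 2166635/12 ≈ 1.8055e+5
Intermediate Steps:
Z = -8 (Z = 14 - 2*11 = 14 - 22 = -8)
Y = 2 (Y = -1*(-2) = 2)
J(j) = 1/(2*(2 + j)) (J(j) = 1/(2*(j + 2)) = 1/(2*(2 + j)))
x(b, M) = M + b
180893 + x(-340, J(Z)) = 180893 + (1/(2*(2 - 8)) - 340) = 180893 + ((½)/(-6) - 340) = 180893 + ((½)*(-⅙) - 340) = 180893 + (-1/12 - 340) = 180893 - 4081/12 = 2166635/12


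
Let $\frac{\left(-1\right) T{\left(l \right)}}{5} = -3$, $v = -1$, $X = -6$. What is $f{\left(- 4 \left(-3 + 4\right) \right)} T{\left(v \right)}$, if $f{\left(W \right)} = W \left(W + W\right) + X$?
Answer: $390$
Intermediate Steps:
$T{\left(l \right)} = 15$ ($T{\left(l \right)} = \left(-5\right) \left(-3\right) = 15$)
$f{\left(W \right)} = -6 + 2 W^{2}$ ($f{\left(W \right)} = W \left(W + W\right) - 6 = W 2 W - 6 = 2 W^{2} - 6 = -6 + 2 W^{2}$)
$f{\left(- 4 \left(-3 + 4\right) \right)} T{\left(v \right)} = \left(-6 + 2 \left(- 4 \left(-3 + 4\right)\right)^{2}\right) 15 = \left(-6 + 2 \left(\left(-4\right) 1\right)^{2}\right) 15 = \left(-6 + 2 \left(-4\right)^{2}\right) 15 = \left(-6 + 2 \cdot 16\right) 15 = \left(-6 + 32\right) 15 = 26 \cdot 15 = 390$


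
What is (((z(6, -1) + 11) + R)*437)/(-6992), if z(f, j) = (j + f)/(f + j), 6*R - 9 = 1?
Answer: -41/48 ≈ -0.85417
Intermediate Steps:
R = 5/3 (R = 3/2 + (⅙)*1 = 3/2 + ⅙ = 5/3 ≈ 1.6667)
z(f, j) = 1 (z(f, j) = (f + j)/(f + j) = 1)
(((z(6, -1) + 11) + R)*437)/(-6992) = (((1 + 11) + 5/3)*437)/(-6992) = ((12 + 5/3)*437)*(-1/6992) = ((41/3)*437)*(-1/6992) = (17917/3)*(-1/6992) = -41/48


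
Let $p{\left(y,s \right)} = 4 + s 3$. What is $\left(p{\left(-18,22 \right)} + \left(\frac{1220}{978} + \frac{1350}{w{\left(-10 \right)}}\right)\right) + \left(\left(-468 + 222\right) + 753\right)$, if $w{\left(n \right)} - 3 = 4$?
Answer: $\frac{2639491}{3423} \approx 771.1$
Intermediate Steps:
$p{\left(y,s \right)} = 4 + 3 s$
$w{\left(n \right)} = 7$ ($w{\left(n \right)} = 3 + 4 = 7$)
$\left(p{\left(-18,22 \right)} + \left(\frac{1220}{978} + \frac{1350}{w{\left(-10 \right)}}\right)\right) + \left(\left(-468 + 222\right) + 753\right) = \left(\left(4 + 3 \cdot 22\right) + \left(\frac{1220}{978} + \frac{1350}{7}\right)\right) + \left(\left(-468 + 222\right) + 753\right) = \left(\left(4 + 66\right) + \left(1220 \cdot \frac{1}{978} + 1350 \cdot \frac{1}{7}\right)\right) + \left(-246 + 753\right) = \left(70 + \left(\frac{610}{489} + \frac{1350}{7}\right)\right) + 507 = \left(70 + \frac{664420}{3423}\right) + 507 = \frac{904030}{3423} + 507 = \frac{2639491}{3423}$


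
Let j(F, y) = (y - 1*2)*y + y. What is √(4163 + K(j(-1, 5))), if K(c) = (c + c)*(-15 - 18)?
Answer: √2843 ≈ 53.320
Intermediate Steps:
j(F, y) = y + y*(-2 + y) (j(F, y) = (y - 2)*y + y = (-2 + y)*y + y = y*(-2 + y) + y = y + y*(-2 + y))
K(c) = -66*c (K(c) = (2*c)*(-33) = -66*c)
√(4163 + K(j(-1, 5))) = √(4163 - 330*(-1 + 5)) = √(4163 - 330*4) = √(4163 - 66*20) = √(4163 - 1320) = √2843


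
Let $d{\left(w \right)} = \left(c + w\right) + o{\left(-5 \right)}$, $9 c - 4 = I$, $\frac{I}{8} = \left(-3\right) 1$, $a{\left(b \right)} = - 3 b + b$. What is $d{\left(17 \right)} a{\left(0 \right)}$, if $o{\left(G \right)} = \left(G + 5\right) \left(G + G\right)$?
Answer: $0$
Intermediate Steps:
$a{\left(b \right)} = - 2 b$
$o{\left(G \right)} = 2 G \left(5 + G\right)$ ($o{\left(G \right)} = \left(5 + G\right) 2 G = 2 G \left(5 + G\right)$)
$I = -24$ ($I = 8 \left(\left(-3\right) 1\right) = 8 \left(-3\right) = -24$)
$c = - \frac{20}{9}$ ($c = \frac{4}{9} + \frac{1}{9} \left(-24\right) = \frac{4}{9} - \frac{8}{3} = - \frac{20}{9} \approx -2.2222$)
$d{\left(w \right)} = - \frac{20}{9} + w$ ($d{\left(w \right)} = \left(- \frac{20}{9} + w\right) + 2 \left(-5\right) \left(5 - 5\right) = \left(- \frac{20}{9} + w\right) + 2 \left(-5\right) 0 = \left(- \frac{20}{9} + w\right) + 0 = - \frac{20}{9} + w$)
$d{\left(17 \right)} a{\left(0 \right)} = \left(- \frac{20}{9} + 17\right) \left(\left(-2\right) 0\right) = \frac{133}{9} \cdot 0 = 0$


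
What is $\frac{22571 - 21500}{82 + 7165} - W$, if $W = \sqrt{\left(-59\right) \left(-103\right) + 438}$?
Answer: $\frac{1071}{7247} - \sqrt{6515} \approx -80.568$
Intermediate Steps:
$W = \sqrt{6515}$ ($W = \sqrt{6077 + 438} = \sqrt{6515} \approx 80.716$)
$\frac{22571 - 21500}{82 + 7165} - W = \frac{22571 - 21500}{82 + 7165} - \sqrt{6515} = \frac{1071}{7247} - \sqrt{6515}$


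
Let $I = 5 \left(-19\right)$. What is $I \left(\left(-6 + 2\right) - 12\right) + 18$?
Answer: $1538$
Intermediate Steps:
$I = -95$
$I \left(\left(-6 + 2\right) - 12\right) + 18 = - 95 \left(\left(-6 + 2\right) - 12\right) + 18 = - 95 \left(-4 - 12\right) + 18 = \left(-95\right) \left(-16\right) + 18 = 1520 + 18 = 1538$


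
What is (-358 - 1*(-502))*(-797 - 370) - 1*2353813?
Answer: -2521861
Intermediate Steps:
(-358 - 1*(-502))*(-797 - 370) - 1*2353813 = (-358 + 502)*(-1167) - 2353813 = 144*(-1167) - 2353813 = -168048 - 2353813 = -2521861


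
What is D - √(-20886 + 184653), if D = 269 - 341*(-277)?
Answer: 94726 - √163767 ≈ 94321.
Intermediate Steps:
D = 94726 (D = 269 + 94457 = 94726)
D - √(-20886 + 184653) = 94726 - √(-20886 + 184653) = 94726 - √163767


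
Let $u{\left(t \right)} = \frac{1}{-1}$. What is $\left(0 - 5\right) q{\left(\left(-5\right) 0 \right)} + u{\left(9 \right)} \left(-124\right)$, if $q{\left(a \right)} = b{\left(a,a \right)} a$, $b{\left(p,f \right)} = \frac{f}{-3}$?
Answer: $124$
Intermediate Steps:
$b{\left(p,f \right)} = - \frac{f}{3}$ ($b{\left(p,f \right)} = f \left(- \frac{1}{3}\right) = - \frac{f}{3}$)
$q{\left(a \right)} = - \frac{a^{2}}{3}$ ($q{\left(a \right)} = - \frac{a}{3} a = - \frac{a^{2}}{3}$)
$u{\left(t \right)} = -1$
$\left(0 - 5\right) q{\left(\left(-5\right) 0 \right)} + u{\left(9 \right)} \left(-124\right) = \left(0 - 5\right) \left(- \frac{\left(\left(-5\right) 0\right)^{2}}{3}\right) - -124 = - 5 \left(- \frac{0^{2}}{3}\right) + 124 = - 5 \left(\left(- \frac{1}{3}\right) 0\right) + 124 = \left(-5\right) 0 + 124 = 0 + 124 = 124$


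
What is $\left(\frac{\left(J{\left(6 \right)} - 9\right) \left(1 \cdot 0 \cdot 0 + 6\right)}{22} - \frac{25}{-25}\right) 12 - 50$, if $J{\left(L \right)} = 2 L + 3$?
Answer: $- \frac{202}{11} \approx -18.364$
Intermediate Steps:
$J{\left(L \right)} = 3 + 2 L$
$\left(\frac{\left(J{\left(6 \right)} - 9\right) \left(1 \cdot 0 \cdot 0 + 6\right)}{22} - \frac{25}{-25}\right) 12 - 50 = \left(\frac{\left(\left(3 + 2 \cdot 6\right) - 9\right) \left(1 \cdot 0 \cdot 0 + 6\right)}{22} - \frac{25}{-25}\right) 12 - 50 = \left(\left(\left(3 + 12\right) - 9\right) \left(0 \cdot 0 + 6\right) \frac{1}{22} - -1\right) 12 - 50 = \left(\left(15 - 9\right) \left(0 + 6\right) \frac{1}{22} + 1\right) 12 - 50 = \left(6 \cdot 6 \cdot \frac{1}{22} + 1\right) 12 - 50 = \left(36 \cdot \frac{1}{22} + 1\right) 12 - 50 = \left(\frac{18}{11} + 1\right) 12 - 50 = \frac{29}{11} \cdot 12 - 50 = \frac{348}{11} - 50 = - \frac{202}{11}$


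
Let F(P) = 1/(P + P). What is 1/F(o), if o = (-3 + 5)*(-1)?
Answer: -4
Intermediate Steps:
o = -2 (o = 2*(-1) = -2)
F(P) = 1/(2*P)
1/F(o) = 1/((½)/(-2)) = 1/((½)*(-½)) = 1/(-¼) = -4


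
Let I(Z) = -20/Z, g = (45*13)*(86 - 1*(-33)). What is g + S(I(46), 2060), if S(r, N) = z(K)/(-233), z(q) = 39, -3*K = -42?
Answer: 16220256/233 ≈ 69615.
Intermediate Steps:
K = 14 (K = -1/3*(-42) = 14)
g = 69615 (g = 585*(86 + 33) = 585*119 = 69615)
S(r, N) = -39/233 (S(r, N) = 39/(-233) = 39*(-1/233) = -39/233)
g + S(I(46), 2060) = 69615 - 39/233 = 16220256/233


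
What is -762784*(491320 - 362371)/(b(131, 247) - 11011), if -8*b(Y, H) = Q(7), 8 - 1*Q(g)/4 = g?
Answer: 65573489344/7341 ≈ 8.9325e+6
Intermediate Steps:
Q(g) = 32 - 4*g
b(Y, H) = -½ (b(Y, H) = -(32 - 4*7)/8 = -(32 - 28)/8 = -⅛*4 = -½)
-762784*(491320 - 362371)/(b(131, 247) - 11011) = -762784*(491320 - 362371)/(-½ - 11011) = -762784/((-22023/2/128949)) = -762784/((-22023/2*1/128949)) = -762784/(-7341/85966) = -762784*(-85966/7341) = 65573489344/7341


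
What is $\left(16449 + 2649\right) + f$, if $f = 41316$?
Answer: $60414$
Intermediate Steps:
$\left(16449 + 2649\right) + f = \left(16449 + 2649\right) + 41316 = 19098 + 41316 = 60414$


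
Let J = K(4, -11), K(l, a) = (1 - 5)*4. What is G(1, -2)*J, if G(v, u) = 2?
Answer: -32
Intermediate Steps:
K(l, a) = -16 (K(l, a) = -4*4 = -16)
J = -16
G(1, -2)*J = 2*(-16) = -32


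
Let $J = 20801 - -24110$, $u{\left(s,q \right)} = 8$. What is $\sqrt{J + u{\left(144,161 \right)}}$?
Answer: $3 \sqrt{4991} \approx 211.94$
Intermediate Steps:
$J = 44911$ ($J = 20801 + 24110 = 44911$)
$\sqrt{J + u{\left(144,161 \right)}} = \sqrt{44911 + 8} = \sqrt{44919} = 3 \sqrt{4991}$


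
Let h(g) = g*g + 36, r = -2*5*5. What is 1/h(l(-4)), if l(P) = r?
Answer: 1/2536 ≈ 0.00039432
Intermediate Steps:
r = -50 (r = -10*5 = -50)
l(P) = -50
h(g) = 36 + g² (h(g) = g² + 36 = 36 + g²)
1/h(l(-4)) = 1/(36 + (-50)²) = 1/(36 + 2500) = 1/2536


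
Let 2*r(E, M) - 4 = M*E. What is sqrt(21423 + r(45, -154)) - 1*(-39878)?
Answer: 39878 + 2*sqrt(4490) ≈ 40012.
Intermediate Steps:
r(E, M) = 2 + E*M/2 (r(E, M) = 2 + (M*E)/2 = 2 + (E*M)/2 = 2 + E*M/2)
sqrt(21423 + r(45, -154)) - 1*(-39878) = sqrt(21423 + (2 + (1/2)*45*(-154))) - 1*(-39878) = sqrt(21423 + (2 - 3465)) + 39878 = sqrt(21423 - 3463) + 39878 = sqrt(17960) + 39878 = 2*sqrt(4490) + 39878 = 39878 + 2*sqrt(4490)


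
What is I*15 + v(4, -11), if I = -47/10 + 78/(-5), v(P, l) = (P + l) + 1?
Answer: -621/2 ≈ -310.50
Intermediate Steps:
v(P, l) = 1 + P + l
I = -203/10 (I = -47*⅒ + 78*(-⅕) = -47/10 - 78/5 = -203/10 ≈ -20.300)
I*15 + v(4, -11) = -203/10*15 + (1 + 4 - 11) = -609/2 - 6 = -621/2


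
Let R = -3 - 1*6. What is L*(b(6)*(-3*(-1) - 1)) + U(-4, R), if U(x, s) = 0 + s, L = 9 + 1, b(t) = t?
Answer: 111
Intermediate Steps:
R = -9 (R = -3 - 6 = -9)
L = 10
U(x, s) = s
L*(b(6)*(-3*(-1) - 1)) + U(-4, R) = 10*(6*(-3*(-1) - 1)) - 9 = 10*(6*(3 - 1)) - 9 = 10*(6*2) - 9 = 10*12 - 9 = 120 - 9 = 111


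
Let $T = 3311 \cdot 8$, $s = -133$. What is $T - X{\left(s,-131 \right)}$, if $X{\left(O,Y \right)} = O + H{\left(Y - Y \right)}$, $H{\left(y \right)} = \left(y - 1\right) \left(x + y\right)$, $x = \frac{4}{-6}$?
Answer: $\frac{79861}{3} \approx 26620.0$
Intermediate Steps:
$x = - \frac{2}{3}$ ($x = 4 \left(- \frac{1}{6}\right) = - \frac{2}{3} \approx -0.66667$)
$H{\left(y \right)} = \left(-1 + y\right) \left(- \frac{2}{3} + y\right)$ ($H{\left(y \right)} = \left(y - 1\right) \left(- \frac{2}{3} + y\right) = \left(-1 + y\right) \left(- \frac{2}{3} + y\right)$)
$X{\left(O,Y \right)} = \frac{2}{3} + O$ ($X{\left(O,Y \right)} = O + \left(\frac{2}{3} + \left(Y - Y\right)^{2} - \frac{5 \left(Y - Y\right)}{3}\right) = O + \left(\frac{2}{3} + 0^{2} - 0\right) = O + \left(\frac{2}{3} + 0 + 0\right) = O + \frac{2}{3} = \frac{2}{3} + O$)
$T = 26488$
$T - X{\left(s,-131 \right)} = 26488 - \left(\frac{2}{3} - 133\right) = 26488 - - \frac{397}{3} = 26488 + \frac{397}{3} = \frac{79861}{3}$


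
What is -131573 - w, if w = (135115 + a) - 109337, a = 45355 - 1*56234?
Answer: -146472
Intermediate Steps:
a = -10879 (a = 45355 - 56234 = -10879)
w = 14899 (w = (135115 - 10879) - 109337 = 124236 - 109337 = 14899)
-131573 - w = -131573 - 1*14899 = -131573 - 14899 = -146472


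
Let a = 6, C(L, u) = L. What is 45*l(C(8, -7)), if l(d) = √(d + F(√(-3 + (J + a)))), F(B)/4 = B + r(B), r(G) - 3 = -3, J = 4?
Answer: 90*√(2 + √7) ≈ 193.99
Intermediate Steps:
r(G) = 0 (r(G) = 3 - 3 = 0)
F(B) = 4*B (F(B) = 4*(B + 0) = 4*B)
l(d) = √(d + 4*√7) (l(d) = √(d + 4*√(-3 + (4 + 6))) = √(d + 4*√(-3 + 10)) = √(d + 4*√7))
45*l(C(8, -7)) = 45*√(8 + 4*√7)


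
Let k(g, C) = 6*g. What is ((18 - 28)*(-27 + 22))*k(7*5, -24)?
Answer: 10500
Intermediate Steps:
((18 - 28)*(-27 + 22))*k(7*5, -24) = ((18 - 28)*(-27 + 22))*(6*(7*5)) = (-10*(-5))*(6*35) = 50*210 = 10500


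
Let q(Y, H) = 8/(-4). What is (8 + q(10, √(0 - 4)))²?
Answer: 36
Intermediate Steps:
q(Y, H) = -2 (q(Y, H) = 8*(-¼) = -2)
(8 + q(10, √(0 - 4)))² = (8 - 2)² = 6² = 36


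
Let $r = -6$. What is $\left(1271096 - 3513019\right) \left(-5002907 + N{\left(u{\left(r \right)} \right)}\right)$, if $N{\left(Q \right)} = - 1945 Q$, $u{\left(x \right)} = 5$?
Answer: $11237934971336$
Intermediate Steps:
$\left(1271096 - 3513019\right) \left(-5002907 + N{\left(u{\left(r \right)} \right)}\right) = \left(1271096 - 3513019\right) \left(-5002907 - 9725\right) = - 2241923 \left(-5002907 - 9725\right) = \left(-2241923\right) \left(-5012632\right) = 11237934971336$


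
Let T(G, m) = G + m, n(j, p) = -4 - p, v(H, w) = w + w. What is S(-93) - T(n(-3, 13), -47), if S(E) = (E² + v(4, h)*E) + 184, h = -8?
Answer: 10385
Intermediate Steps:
v(H, w) = 2*w
S(E) = 184 + E² - 16*E (S(E) = (E² + (2*(-8))*E) + 184 = (E² - 16*E) + 184 = 184 + E² - 16*E)
S(-93) - T(n(-3, 13), -47) = (184 + (-93)² - 16*(-93)) - ((-4 - 1*13) - 47) = (184 + 8649 + 1488) - ((-4 - 13) - 47) = 10321 - (-17 - 47) = 10321 - 1*(-64) = 10321 + 64 = 10385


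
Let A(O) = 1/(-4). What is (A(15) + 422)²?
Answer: 2845969/16 ≈ 1.7787e+5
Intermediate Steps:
A(O) = -¼
(A(15) + 422)² = (-¼ + 422)² = (1687/4)² = 2845969/16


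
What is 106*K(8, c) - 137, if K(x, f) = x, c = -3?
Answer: 711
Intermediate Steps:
106*K(8, c) - 137 = 106*8 - 137 = 848 - 137 = 711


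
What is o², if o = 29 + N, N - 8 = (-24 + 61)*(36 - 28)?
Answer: 110889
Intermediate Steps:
N = 304 (N = 8 + (-24 + 61)*(36 - 28) = 8 + 37*8 = 8 + 296 = 304)
o = 333 (o = 29 + 304 = 333)
o² = 333² = 110889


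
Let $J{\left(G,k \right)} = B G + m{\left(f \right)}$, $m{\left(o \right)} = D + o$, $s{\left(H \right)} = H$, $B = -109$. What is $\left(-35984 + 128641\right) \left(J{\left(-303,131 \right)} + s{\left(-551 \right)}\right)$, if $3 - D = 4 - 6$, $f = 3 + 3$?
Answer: $3010147959$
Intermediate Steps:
$f = 6$
$D = 5$ ($D = 3 - \left(4 - 6\right) = 3 - -2 = 3 + 2 = 5$)
$m{\left(o \right)} = 5 + o$
$J{\left(G,k \right)} = 11 - 109 G$ ($J{\left(G,k \right)} = - 109 G + \left(5 + 6\right) = - 109 G + 11 = 11 - 109 G$)
$\left(-35984 + 128641\right) \left(J{\left(-303,131 \right)} + s{\left(-551 \right)}\right) = \left(-35984 + 128641\right) \left(\left(11 - -33027\right) - 551\right) = 92657 \left(\left(11 + 33027\right) - 551\right) = 92657 \left(33038 - 551\right) = 92657 \cdot 32487 = 3010147959$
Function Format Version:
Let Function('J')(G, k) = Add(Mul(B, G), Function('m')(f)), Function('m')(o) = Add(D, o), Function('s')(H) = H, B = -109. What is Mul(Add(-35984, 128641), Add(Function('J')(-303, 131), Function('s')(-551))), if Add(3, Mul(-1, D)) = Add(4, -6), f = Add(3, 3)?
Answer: 3010147959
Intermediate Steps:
f = 6
D = 5 (D = Add(3, Mul(-1, Add(4, -6))) = Add(3, Mul(-1, -2)) = Add(3, 2) = 5)
Function('m')(o) = Add(5, o)
Function('J')(G, k) = Add(11, Mul(-109, G)) (Function('J')(G, k) = Add(Mul(-109, G), Add(5, 6)) = Add(Mul(-109, G), 11) = Add(11, Mul(-109, G)))
Mul(Add(-35984, 128641), Add(Function('J')(-303, 131), Function('s')(-551))) = Mul(Add(-35984, 128641), Add(Add(11, Mul(-109, -303)), -551)) = Mul(92657, Add(Add(11, 33027), -551)) = Mul(92657, Add(33038, -551)) = Mul(92657, 32487) = 3010147959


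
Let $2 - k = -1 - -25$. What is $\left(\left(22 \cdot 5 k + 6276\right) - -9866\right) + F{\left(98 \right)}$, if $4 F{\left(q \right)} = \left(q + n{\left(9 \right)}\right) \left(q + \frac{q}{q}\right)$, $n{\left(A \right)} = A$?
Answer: $\frac{65481}{4} \approx 16370.0$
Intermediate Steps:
$k = -22$ ($k = 2 - \left(-1 - -25\right) = 2 - \left(-1 + 25\right) = 2 - 24 = -22$)
$F{\left(q \right)} = \frac{\left(1 + q\right) \left(9 + q\right)}{4}$ ($F{\left(q \right)} = \frac{\left(q + 9\right) \left(q + \frac{q}{q}\right)}{4} = \frac{\left(9 + q\right) \left(q + 1\right)}{4} = \frac{\left(9 + q\right) \left(1 + q\right)}{4} = \frac{\left(1 + q\right) \left(9 + q\right)}{4}$)
$\left(\left(22 \cdot 5 k + 6276\right) - -9866\right) + F{\left(98 \right)} = \left(\left(22 \cdot 5 \left(-22\right) + 6276\right) - -9866\right) + \left(\frac{9}{4} + \frac{98^{2}}{4} + \frac{5}{2} \cdot 98\right) = \left(\left(110 \left(-22\right) + 6276\right) + 9866\right) + \left(\frac{9}{4} + \frac{1}{4} \cdot 9604 + 245\right) = \left(\left(-2420 + 6276\right) + 9866\right) + \left(\frac{9}{4} + 2401 + 245\right) = \left(3856 + 9866\right) + \frac{10593}{4} = 13722 + \frac{10593}{4} = \frac{65481}{4}$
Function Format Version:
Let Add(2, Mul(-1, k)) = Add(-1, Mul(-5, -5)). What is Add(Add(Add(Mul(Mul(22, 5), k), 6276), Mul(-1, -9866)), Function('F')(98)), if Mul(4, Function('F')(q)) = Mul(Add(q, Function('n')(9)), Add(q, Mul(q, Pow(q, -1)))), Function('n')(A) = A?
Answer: Rational(65481, 4) ≈ 16370.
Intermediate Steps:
k = -22 (k = Add(2, Mul(-1, Add(-1, Mul(-5, -5)))) = Add(2, Mul(-1, Add(-1, 25))) = Add(2, Mul(-1, 24)) = Add(2, -24) = -22)
Function('F')(q) = Mul(Rational(1, 4), Add(1, q), Add(9, q)) (Function('F')(q) = Mul(Rational(1, 4), Mul(Add(q, 9), Add(q, Mul(q, Pow(q, -1))))) = Mul(Rational(1, 4), Mul(Add(9, q), Add(q, 1))) = Mul(Rational(1, 4), Mul(Add(9, q), Add(1, q))) = Mul(Rational(1, 4), Mul(Add(1, q), Add(9, q))) = Mul(Rational(1, 4), Add(1, q), Add(9, q)))
Add(Add(Add(Mul(Mul(22, 5), k), 6276), Mul(-1, -9866)), Function('F')(98)) = Add(Add(Add(Mul(Mul(22, 5), -22), 6276), Mul(-1, -9866)), Add(Rational(9, 4), Mul(Rational(1, 4), Pow(98, 2)), Mul(Rational(5, 2), 98))) = Add(Add(Add(Mul(110, -22), 6276), 9866), Add(Rational(9, 4), Mul(Rational(1, 4), 9604), 245)) = Add(Add(Add(-2420, 6276), 9866), Add(Rational(9, 4), 2401, 245)) = Add(Add(3856, 9866), Rational(10593, 4)) = Add(13722, Rational(10593, 4)) = Rational(65481, 4)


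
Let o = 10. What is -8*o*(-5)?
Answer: 400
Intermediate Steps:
-8*o*(-5) = -8*10*(-5) = -80*(-5) = 400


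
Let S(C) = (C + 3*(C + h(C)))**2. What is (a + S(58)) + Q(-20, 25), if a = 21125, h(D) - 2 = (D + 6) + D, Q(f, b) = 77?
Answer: 386018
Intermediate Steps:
h(D) = 8 + 2*D (h(D) = 2 + ((D + 6) + D) = 2 + ((6 + D) + D) = 2 + (6 + 2*D) = 8 + 2*D)
S(C) = (24 + 10*C)**2 (S(C) = (C + 3*(C + (8 + 2*C)))**2 = (C + 3*(8 + 3*C))**2 = (C + (24 + 9*C))**2 = (24 + 10*C)**2)
(a + S(58)) + Q(-20, 25) = (21125 + 4*(12 + 5*58)**2) + 77 = (21125 + 4*(12 + 290)**2) + 77 = (21125 + 4*302**2) + 77 = (21125 + 4*91204) + 77 = (21125 + 364816) + 77 = 385941 + 77 = 386018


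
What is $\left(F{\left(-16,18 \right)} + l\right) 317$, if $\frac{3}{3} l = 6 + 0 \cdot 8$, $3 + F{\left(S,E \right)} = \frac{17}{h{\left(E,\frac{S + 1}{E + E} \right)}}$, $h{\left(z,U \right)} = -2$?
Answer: $- \frac{3487}{2} \approx -1743.5$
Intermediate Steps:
$F{\left(S,E \right)} = - \frac{23}{2}$ ($F{\left(S,E \right)} = -3 + \frac{17}{-2} = -3 + 17 \left(- \frac{1}{2}\right) = -3 - \frac{17}{2} = - \frac{23}{2}$)
$l = 6$ ($l = 6 + 0 \cdot 8 = 6 + 0 = 6$)
$\left(F{\left(-16,18 \right)} + l\right) 317 = \left(- \frac{23}{2} + 6\right) 317 = \left(- \frac{11}{2}\right) 317 = - \frac{3487}{2}$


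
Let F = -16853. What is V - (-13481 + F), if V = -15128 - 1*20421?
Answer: -5215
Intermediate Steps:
V = -35549 (V = -15128 - 20421 = -35549)
V - (-13481 + F) = -35549 - (-13481 - 16853) = -35549 - 1*(-30334) = -35549 + 30334 = -5215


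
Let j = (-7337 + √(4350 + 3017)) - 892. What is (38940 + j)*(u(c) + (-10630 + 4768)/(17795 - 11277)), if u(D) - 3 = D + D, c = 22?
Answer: 4614082062/3259 + 150242*√7367/3259 ≈ 1.4198e+6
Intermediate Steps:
j = -8229 + √7367 (j = (-7337 + √7367) - 892 = -8229 + √7367 ≈ -8143.2)
u(D) = 3 + 2*D (u(D) = 3 + (D + D) = 3 + 2*D)
(38940 + j)*(u(c) + (-10630 + 4768)/(17795 - 11277)) = (38940 + (-8229 + √7367))*((3 + 2*22) + (-10630 + 4768)/(17795 - 11277)) = (30711 + √7367)*((3 + 44) - 5862/6518) = (30711 + √7367)*(47 - 5862*1/6518) = (30711 + √7367)*(47 - 2931/3259) = (30711 + √7367)*(150242/3259) = 4614082062/3259 + 150242*√7367/3259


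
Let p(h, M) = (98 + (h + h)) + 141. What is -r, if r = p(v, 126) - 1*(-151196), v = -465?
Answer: -150505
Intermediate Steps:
p(h, M) = 239 + 2*h (p(h, M) = (98 + 2*h) + 141 = 239 + 2*h)
r = 150505 (r = (239 + 2*(-465)) - 1*(-151196) = (239 - 930) + 151196 = -691 + 151196 = 150505)
-r = -1*150505 = -150505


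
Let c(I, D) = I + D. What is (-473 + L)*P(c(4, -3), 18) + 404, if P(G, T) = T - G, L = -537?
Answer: -16766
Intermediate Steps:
c(I, D) = D + I
(-473 + L)*P(c(4, -3), 18) + 404 = (-473 - 537)*(18 - (-3 + 4)) + 404 = -1010*(18 - 1*1) + 404 = -1010*(18 - 1) + 404 = -1010*17 + 404 = -17170 + 404 = -16766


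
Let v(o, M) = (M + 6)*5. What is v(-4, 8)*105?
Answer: 7350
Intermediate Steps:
v(o, M) = 30 + 5*M (v(o, M) = (6 + M)*5 = 30 + 5*M)
v(-4, 8)*105 = (30 + 5*8)*105 = (30 + 40)*105 = 70*105 = 7350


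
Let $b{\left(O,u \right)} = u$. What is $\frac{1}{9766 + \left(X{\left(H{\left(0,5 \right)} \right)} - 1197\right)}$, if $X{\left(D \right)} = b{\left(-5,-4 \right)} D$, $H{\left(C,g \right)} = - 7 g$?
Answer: $\frac{1}{8709} \approx 0.00011482$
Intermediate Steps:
$X{\left(D \right)} = - 4 D$
$\frac{1}{9766 + \left(X{\left(H{\left(0,5 \right)} \right)} - 1197\right)} = \frac{1}{9766 - \left(1197 + 4 \left(\left(-7\right) 5\right)\right)} = \frac{1}{9766 - 1057} = \frac{1}{8709}$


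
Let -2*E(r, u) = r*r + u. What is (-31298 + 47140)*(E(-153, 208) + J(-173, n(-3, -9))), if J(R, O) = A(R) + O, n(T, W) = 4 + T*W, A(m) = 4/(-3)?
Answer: -559800833/3 ≈ -1.8660e+8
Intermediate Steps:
A(m) = -4/3 (A(m) = 4*(-1/3) = -4/3)
E(r, u) = -u/2 - r**2/2 (E(r, u) = -(r*r + u)/2 = -(r**2 + u)/2 = -(u + r**2)/2 = -u/2 - r**2/2)
J(R, O) = -4/3 + O
(-31298 + 47140)*(E(-153, 208) + J(-173, n(-3, -9))) = (-31298 + 47140)*((-1/2*208 - 1/2*(-153)**2) + (-4/3 + (4 - 3*(-9)))) = 15842*((-104 - 1/2*23409) + (-4/3 + (4 + 27))) = 15842*((-104 - 23409/2) + (-4/3 + 31)) = 15842*(-23617/2 + 89/3) = 15842*(-70673/6) = -559800833/3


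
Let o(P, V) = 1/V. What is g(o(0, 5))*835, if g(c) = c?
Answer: 167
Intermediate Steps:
g(o(0, 5))*835 = 835/5 = (1/5)*835 = 167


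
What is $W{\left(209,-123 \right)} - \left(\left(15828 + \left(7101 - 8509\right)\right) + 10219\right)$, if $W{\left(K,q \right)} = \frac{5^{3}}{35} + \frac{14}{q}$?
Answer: $- \frac{21211202}{861} \approx -24636.0$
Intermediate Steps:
$W{\left(K,q \right)} = \frac{25}{7} + \frac{14}{q}$ ($W{\left(K,q \right)} = 125 \cdot \frac{1}{35} + \frac{14}{q} = \frac{25}{7} + \frac{14}{q}$)
$W{\left(209,-123 \right)} - \left(\left(15828 + \left(7101 - 8509\right)\right) + 10219\right) = \left(\frac{25}{7} + \frac{14}{-123}\right) - \left(\left(15828 + \left(7101 - 8509\right)\right) + 10219\right) = \left(\frac{25}{7} + 14 \left(- \frac{1}{123}\right)\right) - \left(\left(15828 - 1408\right) + 10219\right) = \left(\frac{25}{7} - \frac{14}{123}\right) - \left(14420 + 10219\right) = \frac{2977}{861} - 24639 = - \frac{21211202}{861}$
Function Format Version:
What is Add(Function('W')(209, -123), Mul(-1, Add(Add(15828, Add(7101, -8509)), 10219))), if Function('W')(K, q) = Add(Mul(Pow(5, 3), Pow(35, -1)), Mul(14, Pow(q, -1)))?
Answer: Rational(-21211202, 861) ≈ -24636.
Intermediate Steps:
Function('W')(K, q) = Add(Rational(25, 7), Mul(14, Pow(q, -1))) (Function('W')(K, q) = Add(Mul(125, Rational(1, 35)), Mul(14, Pow(q, -1))) = Add(Rational(25, 7), Mul(14, Pow(q, -1))))
Add(Function('W')(209, -123), Mul(-1, Add(Add(15828, Add(7101, -8509)), 10219))) = Add(Add(Rational(25, 7), Mul(14, Pow(-123, -1))), Mul(-1, Add(Add(15828, Add(7101, -8509)), 10219))) = Add(Add(Rational(25, 7), Mul(14, Rational(-1, 123))), Mul(-1, Add(Add(15828, -1408), 10219))) = Add(Add(Rational(25, 7), Rational(-14, 123)), Mul(-1, Add(14420, 10219))) = Add(Rational(2977, 861), Mul(-1, 24639)) = Add(Rational(2977, 861), -24639) = Rational(-21211202, 861)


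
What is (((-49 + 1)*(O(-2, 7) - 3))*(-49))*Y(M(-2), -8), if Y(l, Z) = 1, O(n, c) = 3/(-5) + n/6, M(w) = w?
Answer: -46256/5 ≈ -9251.2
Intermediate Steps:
O(n, c) = -3/5 + n/6 (O(n, c) = 3*(-1/5) + n*(1/6) = -3/5 + n/6)
(((-49 + 1)*(O(-2, 7) - 3))*(-49))*Y(M(-2), -8) = (((-49 + 1)*((-3/5 + (1/6)*(-2)) - 3))*(-49))*1 = (-48*((-3/5 - 1/3) - 3)*(-49))*1 = (-48*(-14/15 - 3)*(-49))*1 = (-48*(-59/15)*(-49))*1 = ((944/5)*(-49))*1 = -46256/5*1 = -46256/5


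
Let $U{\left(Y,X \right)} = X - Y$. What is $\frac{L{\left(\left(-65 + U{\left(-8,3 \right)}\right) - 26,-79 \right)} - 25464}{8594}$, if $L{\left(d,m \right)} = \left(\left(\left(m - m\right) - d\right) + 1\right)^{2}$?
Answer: $- \frac{18903}{8594} \approx -2.1996$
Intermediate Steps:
$L{\left(d,m \right)} = \left(1 - d\right)^{2}$ ($L{\left(d,m \right)} = \left(\left(0 - d\right) + 1\right)^{2} = \left(- d + 1\right)^{2} = \left(1 - d\right)^{2}$)
$\frac{L{\left(\left(-65 + U{\left(-8,3 \right)}\right) - 26,-79 \right)} - 25464}{8594} = \frac{\left(-1 + \left(\left(-65 + \left(3 - -8\right)\right) - 26\right)\right)^{2} - 25464}{8594} = \left(\left(-1 + \left(\left(-65 + \left(3 + 8\right)\right) - 26\right)\right)^{2} - 25464\right) \frac{1}{8594} = \left(\left(-1 + \left(\left(-65 + 11\right) - 26\right)\right)^{2} - 25464\right) \frac{1}{8594} = \left(\left(-1 - 80\right)^{2} - 25464\right) \frac{1}{8594} = \left(\left(-81\right)^{2} - 25464\right) \frac{1}{8594} = \left(6561 - 25464\right) \frac{1}{8594} = \left(-18903\right) \frac{1}{8594} = - \frac{18903}{8594}$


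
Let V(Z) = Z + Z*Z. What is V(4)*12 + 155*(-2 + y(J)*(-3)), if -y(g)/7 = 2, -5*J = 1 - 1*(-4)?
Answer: 6440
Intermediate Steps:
J = -1 (J = -(1 - 1*(-4))/5 = -(1 + 4)/5 = -1/5*5 = -1)
y(g) = -14 (y(g) = -7*2 = -14)
V(Z) = Z + Z**2
V(4)*12 + 155*(-2 + y(J)*(-3)) = (4*(1 + 4))*12 + 155*(-2 - 14*(-3)) = (4*5)*12 + 155*(-2 + 42) = 20*12 + 155*40 = 240 + 6200 = 6440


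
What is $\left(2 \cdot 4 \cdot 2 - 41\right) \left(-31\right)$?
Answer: $775$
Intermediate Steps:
$\left(2 \cdot 4 \cdot 2 - 41\right) \left(-31\right) = \left(8 \cdot 2 - 41\right) \left(-31\right) = \left(16 - 41\right) \left(-31\right) = \left(-25\right) \left(-31\right) = 775$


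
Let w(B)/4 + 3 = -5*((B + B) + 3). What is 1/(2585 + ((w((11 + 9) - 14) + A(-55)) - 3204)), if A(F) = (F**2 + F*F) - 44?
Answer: 1/5075 ≈ 0.00019704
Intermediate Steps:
A(F) = -44 + 2*F**2 (A(F) = (F**2 + F**2) - 44 = 2*F**2 - 44 = -44 + 2*F**2)
w(B) = -72 - 40*B (w(B) = -12 + 4*(-5*((B + B) + 3)) = -12 + 4*(-5*(2*B + 3)) = -12 + 4*(-5*(3 + 2*B)) = -12 + 4*(-15 - 10*B) = -12 + (-60 - 40*B) = -72 - 40*B)
1/(2585 + ((w((11 + 9) - 14) + A(-55)) - 3204)) = 1/(2585 + (((-72 - 40*((11 + 9) - 14)) + (-44 + 2*(-55)**2)) - 3204)) = 1/(2585 + (((-72 - 40*(20 - 14)) + (-44 + 2*3025)) - 3204)) = 1/(2585 + (((-72 - 40*6) + (-44 + 6050)) - 3204)) = 1/(2585 + (((-72 - 240) + 6006) - 3204)) = 1/(2585 + ((-312 + 6006) - 3204)) = 1/(2585 + (5694 - 3204)) = 1/(2585 + 2490) = 1/5075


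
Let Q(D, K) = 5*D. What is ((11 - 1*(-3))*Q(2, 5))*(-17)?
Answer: -2380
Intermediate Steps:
((11 - 1*(-3))*Q(2, 5))*(-17) = ((11 - 1*(-3))*(5*2))*(-17) = ((11 + 3)*10)*(-17) = (14*10)*(-17) = 140*(-17) = -2380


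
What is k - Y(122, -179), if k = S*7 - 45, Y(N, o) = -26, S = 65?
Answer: 436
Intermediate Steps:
k = 410 (k = 65*7 - 45 = 455 - 45 = 410)
k - Y(122, -179) = 410 - 1*(-26) = 410 + 26 = 436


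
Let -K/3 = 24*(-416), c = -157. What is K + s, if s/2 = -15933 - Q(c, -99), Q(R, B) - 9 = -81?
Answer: -1770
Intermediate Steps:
Q(R, B) = -72 (Q(R, B) = 9 - 81 = -72)
s = -31722 (s = 2*(-15933 - 1*(-72)) = 2*(-15933 + 72) = 2*(-15861) = -31722)
K = 29952 (K = -72*(-416) = -3*(-9984) = 29952)
K + s = 29952 - 31722 = -1770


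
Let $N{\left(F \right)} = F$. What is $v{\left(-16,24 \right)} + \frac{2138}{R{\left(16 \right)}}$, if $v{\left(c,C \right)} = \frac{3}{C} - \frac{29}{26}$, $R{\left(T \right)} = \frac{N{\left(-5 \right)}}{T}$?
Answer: $- \frac{3558147}{520} \approx -6842.6$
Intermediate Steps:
$R{\left(T \right)} = - \frac{5}{T}$
$v{\left(c,C \right)} = - \frac{29}{26} + \frac{3}{C}$ ($v{\left(c,C \right)} = \frac{3}{C} - \frac{29}{26} = - \frac{29}{26} + \frac{3}{C}$)
$v{\left(-16,24 \right)} + \frac{2138}{R{\left(16 \right)}} = \left(- \frac{29}{26} + \frac{3}{24}\right) + \frac{2138}{\left(-5\right) \frac{1}{16}} = \left(- \frac{29}{26} + 3 \cdot \frac{1}{24}\right) + \frac{2138}{\left(-5\right) \frac{1}{16}} = \left(- \frac{29}{26} + \frac{1}{8}\right) + \frac{2138}{- \frac{5}{16}} = - \frac{103}{104} + 2138 \left(- \frac{16}{5}\right) = - \frac{103}{104} - \frac{34208}{5} = - \frac{3558147}{520}$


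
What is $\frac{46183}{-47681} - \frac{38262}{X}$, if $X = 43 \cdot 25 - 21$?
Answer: $- \frac{936523652}{25127887} \approx -37.27$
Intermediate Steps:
$X = 1054$ ($X = 1075 - 21 = 1054$)
$\frac{46183}{-47681} - \frac{38262}{X} = \frac{46183}{-47681} - \frac{38262}{1054} = 46183 \left(- \frac{1}{47681}\right) - \frac{19131}{527} = - \frac{46183}{47681} - \frac{19131}{527} = - \frac{936523652}{25127887}$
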